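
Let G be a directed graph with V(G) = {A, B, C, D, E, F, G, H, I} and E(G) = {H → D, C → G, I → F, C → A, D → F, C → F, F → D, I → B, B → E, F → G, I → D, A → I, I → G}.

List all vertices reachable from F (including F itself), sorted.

D, F, G

Start at F.
Its neighbours: D, G.
Nothing further is reachable.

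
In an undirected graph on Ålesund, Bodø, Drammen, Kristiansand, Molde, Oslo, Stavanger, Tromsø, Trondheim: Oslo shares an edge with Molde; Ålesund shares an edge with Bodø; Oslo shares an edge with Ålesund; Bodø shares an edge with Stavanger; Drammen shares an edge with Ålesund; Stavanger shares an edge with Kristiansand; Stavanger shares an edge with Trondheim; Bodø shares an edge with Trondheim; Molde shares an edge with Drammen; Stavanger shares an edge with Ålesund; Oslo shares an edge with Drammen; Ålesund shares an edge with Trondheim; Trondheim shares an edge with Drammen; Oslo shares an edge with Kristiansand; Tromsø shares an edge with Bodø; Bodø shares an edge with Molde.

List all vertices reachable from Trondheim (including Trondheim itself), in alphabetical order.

Start at Trondheim.
Its neighbours: Ålesund, Bodø, Drammen, Stavanger.
Then their neighbours: Kristiansand, Molde, Oslo, Tromsø.
Every vertex is now reached.

Ålesund, Bodø, Drammen, Kristiansand, Molde, Oslo, Stavanger, Tromsø, Trondheim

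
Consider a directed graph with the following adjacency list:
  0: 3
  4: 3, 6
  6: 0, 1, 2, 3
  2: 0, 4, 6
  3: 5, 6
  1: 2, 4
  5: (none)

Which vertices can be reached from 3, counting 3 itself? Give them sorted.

Start at 3.
Its neighbours: 5, 6.
Then their neighbours: 0, 1, 2.
Then next layer: 4.
Every vertex is now reached.

0, 1, 2, 3, 4, 5, 6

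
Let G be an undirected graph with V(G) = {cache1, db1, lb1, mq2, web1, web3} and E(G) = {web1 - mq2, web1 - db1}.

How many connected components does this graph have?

4

From cache1: component {cache1}.
From db1: component {db1, mq2, web1}.
From lb1: component {lb1}.
From web3: component {web3}.
That's 4 components.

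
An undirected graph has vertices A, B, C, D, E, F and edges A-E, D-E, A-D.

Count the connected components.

From A: component {A, D, E}.
From B: component {B}.
From C: component {C}.
From F: component {F}.
That's 4 components.

4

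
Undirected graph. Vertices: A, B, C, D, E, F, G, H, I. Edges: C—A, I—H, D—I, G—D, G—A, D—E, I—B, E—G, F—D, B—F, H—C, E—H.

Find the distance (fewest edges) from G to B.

Distance 0: G.
Distance 1: A, D, E.
Distance 2: C, F, H, I.
Distance 3: B — contains B.

3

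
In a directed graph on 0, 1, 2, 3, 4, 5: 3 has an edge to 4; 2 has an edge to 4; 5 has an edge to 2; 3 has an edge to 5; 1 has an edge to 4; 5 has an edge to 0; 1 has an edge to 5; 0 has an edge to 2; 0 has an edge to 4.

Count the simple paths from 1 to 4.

1→4
1→5→0→2→4
1→5→0→4
1→5→2→4

4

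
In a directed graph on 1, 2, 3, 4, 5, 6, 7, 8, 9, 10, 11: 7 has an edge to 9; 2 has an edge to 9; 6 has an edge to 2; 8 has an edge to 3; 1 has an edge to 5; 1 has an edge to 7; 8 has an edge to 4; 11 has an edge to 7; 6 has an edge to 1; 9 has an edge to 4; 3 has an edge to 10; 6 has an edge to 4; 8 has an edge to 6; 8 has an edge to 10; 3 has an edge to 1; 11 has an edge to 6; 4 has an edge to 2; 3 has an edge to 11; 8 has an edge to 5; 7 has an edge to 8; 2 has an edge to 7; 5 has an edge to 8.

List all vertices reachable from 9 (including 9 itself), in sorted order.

Start at 9.
Its neighbours: 4.
Then their neighbours: 2.
Then next layer: 7.
Then next layer: 8.
Then next layer: 3, 5, 6, 10.
Then next layer: 1, 11.
Every vertex is now reached.

1, 2, 3, 4, 5, 6, 7, 8, 9, 10, 11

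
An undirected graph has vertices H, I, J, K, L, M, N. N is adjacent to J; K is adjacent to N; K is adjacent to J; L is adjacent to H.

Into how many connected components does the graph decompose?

From H: component {H, L}.
From I: component {I}.
From J: component {J, K, N}.
From M: component {M}.
That's 4 components.

4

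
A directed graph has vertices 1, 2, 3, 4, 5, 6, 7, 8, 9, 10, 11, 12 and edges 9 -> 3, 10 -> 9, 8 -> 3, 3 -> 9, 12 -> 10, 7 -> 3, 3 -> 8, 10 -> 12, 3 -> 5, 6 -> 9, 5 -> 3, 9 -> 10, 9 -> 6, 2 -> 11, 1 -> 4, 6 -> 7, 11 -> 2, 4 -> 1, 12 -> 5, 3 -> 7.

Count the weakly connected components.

From 1: component {1, 4}.
From 2: component {2, 11}.
From 3: component {3, 5, 6, 7, 8, 9, 10, 12}.
That's 3 components.

3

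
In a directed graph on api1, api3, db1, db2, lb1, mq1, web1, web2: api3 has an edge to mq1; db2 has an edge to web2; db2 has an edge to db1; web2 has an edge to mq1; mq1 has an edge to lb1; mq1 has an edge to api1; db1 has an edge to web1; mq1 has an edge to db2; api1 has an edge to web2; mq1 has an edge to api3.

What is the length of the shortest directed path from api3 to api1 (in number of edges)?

Distance 0: api3.
Distance 1: mq1.
Distance 2: api1, db2, lb1 — contains api1.

2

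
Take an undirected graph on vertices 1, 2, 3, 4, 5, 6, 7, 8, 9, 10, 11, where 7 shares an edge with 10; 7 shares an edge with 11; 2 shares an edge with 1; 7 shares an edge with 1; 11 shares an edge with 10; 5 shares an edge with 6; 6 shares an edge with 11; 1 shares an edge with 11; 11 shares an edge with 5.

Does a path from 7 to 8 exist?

Explore from 7.
Distance 1: reach 1, 10, 11.
Distance 2: reach 2, 5, 6.
The search is exhausted without reaching 8; it lies in a different component.

No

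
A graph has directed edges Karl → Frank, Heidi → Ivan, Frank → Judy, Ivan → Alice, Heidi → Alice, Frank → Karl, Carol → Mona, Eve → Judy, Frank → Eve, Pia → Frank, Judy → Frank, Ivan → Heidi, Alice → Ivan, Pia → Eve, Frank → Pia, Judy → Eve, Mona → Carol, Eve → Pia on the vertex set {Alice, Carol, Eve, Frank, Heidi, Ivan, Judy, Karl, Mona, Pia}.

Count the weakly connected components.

3

From Alice: component {Alice, Heidi, Ivan}.
From Carol: component {Carol, Mona}.
From Eve: component {Eve, Frank, Judy, Karl, Pia}.
That's 3 components.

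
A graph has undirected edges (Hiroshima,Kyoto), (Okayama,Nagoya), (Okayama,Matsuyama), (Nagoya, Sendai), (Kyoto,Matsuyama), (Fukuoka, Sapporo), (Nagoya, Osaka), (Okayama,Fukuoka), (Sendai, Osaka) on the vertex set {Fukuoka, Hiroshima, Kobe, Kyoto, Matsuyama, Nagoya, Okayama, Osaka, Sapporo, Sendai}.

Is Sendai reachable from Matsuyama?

Explore from Matsuyama.
Distance 1: reach Kyoto, Okayama.
Distance 2: reach Fukuoka, Hiroshima, Nagoya.
Distance 3: reach Osaka, Sapporo, Sendai.
Found Sendai.

Yes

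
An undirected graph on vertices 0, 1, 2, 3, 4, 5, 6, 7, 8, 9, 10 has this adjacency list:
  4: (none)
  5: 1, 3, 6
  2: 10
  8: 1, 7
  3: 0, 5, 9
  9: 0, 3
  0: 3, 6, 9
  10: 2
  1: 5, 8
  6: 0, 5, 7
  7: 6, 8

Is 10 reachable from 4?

No

4 has no edges, so nothing is reachable from it.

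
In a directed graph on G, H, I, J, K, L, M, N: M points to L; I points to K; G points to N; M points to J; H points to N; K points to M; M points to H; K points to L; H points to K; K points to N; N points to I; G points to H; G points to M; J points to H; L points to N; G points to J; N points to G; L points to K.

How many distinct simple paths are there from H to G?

H→K→L→N→G
H→K→M→L→N→G
H→K→N→G
H→N→G

4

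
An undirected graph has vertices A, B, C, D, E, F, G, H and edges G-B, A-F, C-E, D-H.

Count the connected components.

From A: component {A, F}.
From B: component {B, G}.
From C: component {C, E}.
From D: component {D, H}.
That's 4 components.

4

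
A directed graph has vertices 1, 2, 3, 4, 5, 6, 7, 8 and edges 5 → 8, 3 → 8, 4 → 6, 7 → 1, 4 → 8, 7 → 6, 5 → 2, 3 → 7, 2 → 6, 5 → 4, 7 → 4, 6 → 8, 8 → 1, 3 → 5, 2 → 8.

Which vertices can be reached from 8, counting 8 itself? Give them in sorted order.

Start at 8.
Its neighbours: 1.
Nothing further is reachable.

1, 8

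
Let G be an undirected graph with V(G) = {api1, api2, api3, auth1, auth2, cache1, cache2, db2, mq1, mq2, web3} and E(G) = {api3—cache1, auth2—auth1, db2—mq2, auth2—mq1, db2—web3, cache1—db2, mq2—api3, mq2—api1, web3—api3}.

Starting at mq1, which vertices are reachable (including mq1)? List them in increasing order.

auth1, auth2, mq1

Start at mq1.
Its neighbours: auth2.
Then their neighbours: auth1.
Nothing further is reachable.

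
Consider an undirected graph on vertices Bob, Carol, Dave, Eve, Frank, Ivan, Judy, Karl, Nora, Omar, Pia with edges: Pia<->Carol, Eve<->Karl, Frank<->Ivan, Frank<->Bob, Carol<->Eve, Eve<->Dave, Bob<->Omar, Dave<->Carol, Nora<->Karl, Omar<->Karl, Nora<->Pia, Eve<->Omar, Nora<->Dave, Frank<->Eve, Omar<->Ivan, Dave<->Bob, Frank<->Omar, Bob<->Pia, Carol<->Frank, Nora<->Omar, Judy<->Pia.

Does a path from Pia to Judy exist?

Explore from Pia.
Distance 1: reach Bob, Carol, Judy, Nora.
Found Judy.

Yes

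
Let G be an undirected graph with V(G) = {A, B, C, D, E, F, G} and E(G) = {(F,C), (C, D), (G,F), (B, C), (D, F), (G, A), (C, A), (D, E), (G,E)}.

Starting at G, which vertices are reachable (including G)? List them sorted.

Start at G.
Its neighbours: A, E, F.
Then their neighbours: C, D.
Then next layer: B.
Every vertex is now reached.

A, B, C, D, E, F, G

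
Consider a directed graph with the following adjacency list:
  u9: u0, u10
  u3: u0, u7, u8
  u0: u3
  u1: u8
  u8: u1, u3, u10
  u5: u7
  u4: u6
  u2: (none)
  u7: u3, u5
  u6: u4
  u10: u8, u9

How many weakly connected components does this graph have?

3

From u0: component {u0, u1, u3, u5, u7, u8, u9, u10}.
From u2: component {u2}.
From u4: component {u4, u6}.
That's 3 components.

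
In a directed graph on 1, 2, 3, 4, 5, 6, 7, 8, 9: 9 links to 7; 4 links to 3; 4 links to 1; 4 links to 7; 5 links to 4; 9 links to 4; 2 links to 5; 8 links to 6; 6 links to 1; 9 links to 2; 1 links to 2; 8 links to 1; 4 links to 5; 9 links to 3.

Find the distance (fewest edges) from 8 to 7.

5

Distance 0: 8.
Distance 1: 1, 6.
Distance 2: 2.
Distance 3: 5.
Distance 4: 4.
Distance 5: 3, 7 — contains 7.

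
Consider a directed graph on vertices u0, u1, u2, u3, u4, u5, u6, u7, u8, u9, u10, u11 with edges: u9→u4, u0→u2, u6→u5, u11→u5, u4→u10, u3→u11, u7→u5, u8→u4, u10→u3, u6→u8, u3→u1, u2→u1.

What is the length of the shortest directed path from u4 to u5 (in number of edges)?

4

Distance 0: u4.
Distance 1: u10.
Distance 2: u3.
Distance 3: u1, u11.
Distance 4: u5 — contains u5.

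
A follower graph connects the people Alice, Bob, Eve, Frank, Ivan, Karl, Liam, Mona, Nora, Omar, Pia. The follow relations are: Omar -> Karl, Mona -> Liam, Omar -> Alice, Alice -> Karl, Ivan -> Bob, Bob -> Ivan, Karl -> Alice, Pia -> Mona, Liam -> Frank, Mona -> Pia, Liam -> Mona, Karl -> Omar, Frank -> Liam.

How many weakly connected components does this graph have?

From Alice: component {Alice, Karl, Omar}.
From Bob: component {Bob, Ivan}.
From Eve: component {Eve}.
From Frank: component {Frank, Liam, Mona, Pia}.
From Nora: component {Nora}.
That's 5 components.

5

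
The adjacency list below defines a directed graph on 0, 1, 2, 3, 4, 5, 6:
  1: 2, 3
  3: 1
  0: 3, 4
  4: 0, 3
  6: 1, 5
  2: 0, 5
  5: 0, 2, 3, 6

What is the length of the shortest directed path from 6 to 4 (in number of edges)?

3

Distance 0: 6.
Distance 1: 1, 5.
Distance 2: 0, 2, 3.
Distance 3: 4 — contains 4.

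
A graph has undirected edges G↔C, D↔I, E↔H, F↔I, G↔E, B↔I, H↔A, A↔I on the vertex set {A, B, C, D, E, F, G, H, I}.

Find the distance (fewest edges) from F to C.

Distance 0: F.
Distance 1: I.
Distance 2: A, B, D.
Distance 3: H.
Distance 4: E.
Distance 5: G.
Distance 6: C — contains C.

6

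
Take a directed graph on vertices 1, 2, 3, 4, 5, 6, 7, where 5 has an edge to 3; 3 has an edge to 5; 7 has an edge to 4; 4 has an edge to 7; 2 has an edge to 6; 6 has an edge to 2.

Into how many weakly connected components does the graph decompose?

From 1: component {1}.
From 2: component {2, 6}.
From 3: component {3, 5}.
From 4: component {4, 7}.
That's 4 components.

4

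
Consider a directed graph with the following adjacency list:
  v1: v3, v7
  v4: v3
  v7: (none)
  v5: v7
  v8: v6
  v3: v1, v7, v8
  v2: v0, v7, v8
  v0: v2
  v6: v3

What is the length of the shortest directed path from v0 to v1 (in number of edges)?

Distance 0: v0.
Distance 1: v2.
Distance 2: v7, v8.
Distance 3: v6.
Distance 4: v3.
Distance 5: v1 — contains v1.

5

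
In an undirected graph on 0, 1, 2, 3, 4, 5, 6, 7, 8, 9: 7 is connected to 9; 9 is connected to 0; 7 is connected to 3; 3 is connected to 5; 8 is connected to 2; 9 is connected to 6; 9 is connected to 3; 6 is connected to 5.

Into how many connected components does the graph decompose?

4

From 0: component {0, 3, 5, 6, 7, 9}.
From 1: component {1}.
From 2: component {2, 8}.
From 4: component {4}.
That's 4 components.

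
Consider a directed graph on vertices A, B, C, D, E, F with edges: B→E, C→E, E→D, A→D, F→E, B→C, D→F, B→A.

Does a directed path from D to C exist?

Explore from D.
Distance 1: reach F.
Distance 2: reach E.
The search from D is exhausted; no directed path reaches C.

No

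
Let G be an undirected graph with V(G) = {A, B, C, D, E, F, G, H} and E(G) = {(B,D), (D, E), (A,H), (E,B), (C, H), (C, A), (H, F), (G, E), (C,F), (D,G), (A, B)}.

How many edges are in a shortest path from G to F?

Distance 0: G.
Distance 1: D, E.
Distance 2: B.
Distance 3: A.
Distance 4: C, H.
Distance 5: F — contains F.

5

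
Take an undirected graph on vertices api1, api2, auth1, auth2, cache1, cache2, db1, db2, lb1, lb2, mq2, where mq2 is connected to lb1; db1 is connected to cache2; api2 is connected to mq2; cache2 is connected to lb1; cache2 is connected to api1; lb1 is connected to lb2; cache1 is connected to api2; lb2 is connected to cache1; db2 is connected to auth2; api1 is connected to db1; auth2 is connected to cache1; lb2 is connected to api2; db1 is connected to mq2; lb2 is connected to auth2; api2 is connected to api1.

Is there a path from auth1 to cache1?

No

auth1 has no edges, so nothing is reachable from it.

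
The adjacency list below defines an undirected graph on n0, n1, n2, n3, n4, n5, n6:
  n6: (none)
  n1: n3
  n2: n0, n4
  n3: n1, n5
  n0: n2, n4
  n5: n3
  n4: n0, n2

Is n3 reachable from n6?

n6 has no edges, so nothing is reachable from it.

No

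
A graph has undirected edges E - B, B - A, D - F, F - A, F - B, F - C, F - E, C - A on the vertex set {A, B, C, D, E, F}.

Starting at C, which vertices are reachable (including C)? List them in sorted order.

A, B, C, D, E, F

Start at C.
Its neighbours: A, F.
Then their neighbours: B, D, E.
Every vertex is now reached.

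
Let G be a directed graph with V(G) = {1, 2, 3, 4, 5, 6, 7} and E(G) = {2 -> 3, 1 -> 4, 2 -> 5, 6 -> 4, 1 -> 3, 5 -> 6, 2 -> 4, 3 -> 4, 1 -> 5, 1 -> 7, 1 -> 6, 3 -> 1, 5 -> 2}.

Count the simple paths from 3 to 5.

3→1→5

1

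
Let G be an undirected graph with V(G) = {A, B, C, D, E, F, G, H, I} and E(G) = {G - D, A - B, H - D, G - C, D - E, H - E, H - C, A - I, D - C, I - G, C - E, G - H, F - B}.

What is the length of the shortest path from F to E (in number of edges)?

6

Distance 0: F.
Distance 1: B.
Distance 2: A.
Distance 3: I.
Distance 4: G.
Distance 5: C, D, H.
Distance 6: E — contains E.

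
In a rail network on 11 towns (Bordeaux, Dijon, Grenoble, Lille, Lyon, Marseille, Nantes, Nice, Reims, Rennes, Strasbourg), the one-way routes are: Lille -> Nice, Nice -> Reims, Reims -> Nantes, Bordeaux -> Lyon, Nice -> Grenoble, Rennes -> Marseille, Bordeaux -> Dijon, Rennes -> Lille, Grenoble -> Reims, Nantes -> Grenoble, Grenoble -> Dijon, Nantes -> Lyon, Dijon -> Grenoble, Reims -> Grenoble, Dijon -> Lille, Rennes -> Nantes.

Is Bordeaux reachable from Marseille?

Marseille has no outgoing edges, so nothing is reachable from it.

No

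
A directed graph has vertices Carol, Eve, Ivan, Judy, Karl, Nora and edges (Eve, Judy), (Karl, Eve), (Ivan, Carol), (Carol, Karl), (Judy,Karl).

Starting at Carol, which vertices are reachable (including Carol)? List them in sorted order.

Start at Carol.
Its neighbours: Karl.
Then their neighbours: Eve.
Then next layer: Judy.
Nothing further is reachable.

Carol, Eve, Judy, Karl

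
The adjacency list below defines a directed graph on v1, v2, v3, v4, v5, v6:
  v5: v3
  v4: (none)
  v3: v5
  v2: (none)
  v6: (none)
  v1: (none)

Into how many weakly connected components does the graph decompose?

From v1: component {v1}.
From v2: component {v2}.
From v3: component {v3, v5}.
From v4: component {v4}.
From v6: component {v6}.
That's 5 components.

5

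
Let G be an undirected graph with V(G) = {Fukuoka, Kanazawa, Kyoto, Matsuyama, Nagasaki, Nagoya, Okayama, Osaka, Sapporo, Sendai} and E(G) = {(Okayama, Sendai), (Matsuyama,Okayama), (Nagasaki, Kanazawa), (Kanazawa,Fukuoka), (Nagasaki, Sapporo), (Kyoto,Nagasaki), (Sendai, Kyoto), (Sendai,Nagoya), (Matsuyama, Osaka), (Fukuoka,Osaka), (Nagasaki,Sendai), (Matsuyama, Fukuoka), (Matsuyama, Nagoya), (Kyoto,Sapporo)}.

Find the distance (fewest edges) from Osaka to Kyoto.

Distance 0: Osaka.
Distance 1: Fukuoka, Matsuyama.
Distance 2: Kanazawa, Nagoya, Okayama.
Distance 3: Nagasaki, Sendai.
Distance 4: Kyoto, Sapporo — contains Kyoto.

4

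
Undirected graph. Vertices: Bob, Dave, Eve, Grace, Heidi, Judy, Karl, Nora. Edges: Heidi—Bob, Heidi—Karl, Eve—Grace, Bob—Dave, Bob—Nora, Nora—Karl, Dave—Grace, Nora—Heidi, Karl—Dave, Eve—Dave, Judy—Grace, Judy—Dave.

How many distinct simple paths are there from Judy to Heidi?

Judy–Dave–Bob–Heidi
Judy–Dave–Bob–Nora–Heidi
Judy–Dave–Bob–Nora–Karl–Heidi
Judy–Dave–Karl–Heidi
Judy–Dave–Karl–Nora–Bob–Heidi
Judy–Dave–Karl–Nora–Heidi
Judy–Grace–Dave–Bob–Heidi
Judy–Grace–Dave–Bob–Nora–Heidi
... and 10 more.

18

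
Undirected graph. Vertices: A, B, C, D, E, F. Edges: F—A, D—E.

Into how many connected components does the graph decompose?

4

From A: component {A, F}.
From B: component {B}.
From C: component {C}.
From D: component {D, E}.
That's 4 components.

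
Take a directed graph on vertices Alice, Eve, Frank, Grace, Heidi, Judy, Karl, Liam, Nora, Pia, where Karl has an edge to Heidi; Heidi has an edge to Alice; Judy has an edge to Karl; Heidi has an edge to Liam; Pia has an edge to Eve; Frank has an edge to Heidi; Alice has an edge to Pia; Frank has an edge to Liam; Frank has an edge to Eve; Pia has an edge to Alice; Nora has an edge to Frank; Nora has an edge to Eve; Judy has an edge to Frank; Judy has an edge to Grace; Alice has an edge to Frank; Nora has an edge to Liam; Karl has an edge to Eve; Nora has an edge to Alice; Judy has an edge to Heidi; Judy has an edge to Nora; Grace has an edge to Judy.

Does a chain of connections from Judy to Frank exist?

Yes

Explore from Judy.
Distance 1: reach Frank, Grace, Heidi, Karl, Nora.
Found Frank.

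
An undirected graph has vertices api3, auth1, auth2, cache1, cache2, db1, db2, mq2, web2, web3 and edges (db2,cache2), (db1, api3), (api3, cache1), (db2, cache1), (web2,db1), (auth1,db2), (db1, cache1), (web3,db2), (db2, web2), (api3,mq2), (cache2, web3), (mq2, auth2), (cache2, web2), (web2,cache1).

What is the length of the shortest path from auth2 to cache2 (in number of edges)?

5

Distance 0: auth2.
Distance 1: mq2.
Distance 2: api3.
Distance 3: cache1, db1.
Distance 4: db2, web2.
Distance 5: auth1, cache2, web3 — contains cache2.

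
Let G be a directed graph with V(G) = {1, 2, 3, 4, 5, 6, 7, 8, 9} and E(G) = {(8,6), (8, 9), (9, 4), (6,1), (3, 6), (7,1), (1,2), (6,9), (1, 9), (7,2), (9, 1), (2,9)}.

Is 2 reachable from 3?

Yes

Explore from 3.
Distance 1: reach 6.
Distance 2: reach 1, 9.
Distance 3: reach 2, 4.
Found 2.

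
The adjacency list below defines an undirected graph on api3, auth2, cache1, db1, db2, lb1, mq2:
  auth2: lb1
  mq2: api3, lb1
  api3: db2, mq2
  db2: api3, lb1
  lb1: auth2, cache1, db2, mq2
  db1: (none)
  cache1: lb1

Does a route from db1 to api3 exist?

db1 has no edges, so nothing is reachable from it.

No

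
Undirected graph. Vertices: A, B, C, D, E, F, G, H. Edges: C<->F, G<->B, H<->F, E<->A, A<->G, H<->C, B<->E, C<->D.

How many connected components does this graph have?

From A: component {A, B, E, G}.
From C: component {C, D, F, H}.
That's 2 components.

2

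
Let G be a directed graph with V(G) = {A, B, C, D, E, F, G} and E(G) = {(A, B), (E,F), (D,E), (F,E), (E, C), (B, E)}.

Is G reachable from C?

C has no outgoing edges, so nothing is reachable from it.

No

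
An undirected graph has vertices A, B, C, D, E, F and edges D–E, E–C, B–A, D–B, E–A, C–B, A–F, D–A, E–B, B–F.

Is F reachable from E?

Explore from E.
Distance 1: reach A, B, C, D.
Distance 2: reach F.
Found F.

Yes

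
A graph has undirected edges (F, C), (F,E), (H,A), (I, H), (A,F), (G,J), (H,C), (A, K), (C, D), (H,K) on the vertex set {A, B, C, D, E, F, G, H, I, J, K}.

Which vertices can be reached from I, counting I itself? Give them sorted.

A, C, D, E, F, H, I, K

Start at I.
Its neighbours: H.
Then their neighbours: A, C, K.
Then next layer: D, F.
Then next layer: E.
Nothing further is reachable.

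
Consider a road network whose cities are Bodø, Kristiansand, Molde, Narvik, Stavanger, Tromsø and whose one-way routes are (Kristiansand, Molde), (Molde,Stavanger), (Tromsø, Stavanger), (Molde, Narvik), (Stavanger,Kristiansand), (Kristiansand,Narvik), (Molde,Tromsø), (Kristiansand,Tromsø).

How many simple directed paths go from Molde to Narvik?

3

Molde→Narvik
Molde→Stavanger→Kristiansand→Narvik
Molde→Tromsø→Stavanger→Kristiansand→Narvik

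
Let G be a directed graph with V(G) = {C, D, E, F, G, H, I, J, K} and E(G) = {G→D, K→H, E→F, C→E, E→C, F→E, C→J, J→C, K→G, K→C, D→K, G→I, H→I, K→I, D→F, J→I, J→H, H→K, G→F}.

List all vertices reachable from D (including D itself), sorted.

C, D, E, F, G, H, I, J, K

Start at D.
Its neighbours: F, K.
Then their neighbours: C, E, G, H, I.
Then next layer: J.
Every vertex is now reached.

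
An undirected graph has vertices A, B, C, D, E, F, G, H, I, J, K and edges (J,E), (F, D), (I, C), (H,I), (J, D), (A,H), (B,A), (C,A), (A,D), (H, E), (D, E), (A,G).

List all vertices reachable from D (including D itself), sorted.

A, B, C, D, E, F, G, H, I, J

Start at D.
Its neighbours: A, E, F, J.
Then their neighbours: B, C, G, H.
Then next layer: I.
Nothing further is reachable.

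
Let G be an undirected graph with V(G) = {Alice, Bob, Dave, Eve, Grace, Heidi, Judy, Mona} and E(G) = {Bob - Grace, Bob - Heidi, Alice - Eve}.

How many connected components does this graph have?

5

From Alice: component {Alice, Eve}.
From Bob: component {Bob, Grace, Heidi}.
From Dave: component {Dave}.
From Judy: component {Judy}.
From Mona: component {Mona}.
That's 5 components.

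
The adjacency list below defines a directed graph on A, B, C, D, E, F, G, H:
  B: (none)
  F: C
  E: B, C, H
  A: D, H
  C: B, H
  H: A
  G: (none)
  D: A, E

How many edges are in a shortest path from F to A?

Distance 0: F.
Distance 1: C.
Distance 2: B, H.
Distance 3: A — contains A.

3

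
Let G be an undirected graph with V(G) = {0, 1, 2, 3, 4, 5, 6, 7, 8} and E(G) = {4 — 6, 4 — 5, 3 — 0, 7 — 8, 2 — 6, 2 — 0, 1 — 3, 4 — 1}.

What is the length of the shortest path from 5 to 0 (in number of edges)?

4

Distance 0: 5.
Distance 1: 4.
Distance 2: 1, 6.
Distance 3: 2, 3.
Distance 4: 0 — contains 0.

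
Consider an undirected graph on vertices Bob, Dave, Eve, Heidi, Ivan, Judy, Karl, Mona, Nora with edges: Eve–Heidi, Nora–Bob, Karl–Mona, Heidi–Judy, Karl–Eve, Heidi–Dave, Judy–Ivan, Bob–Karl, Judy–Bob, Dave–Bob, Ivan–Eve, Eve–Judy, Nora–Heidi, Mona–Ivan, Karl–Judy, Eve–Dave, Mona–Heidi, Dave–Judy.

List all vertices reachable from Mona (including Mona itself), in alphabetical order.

Bob, Dave, Eve, Heidi, Ivan, Judy, Karl, Mona, Nora

Start at Mona.
Its neighbours: Heidi, Ivan, Karl.
Then their neighbours: Bob, Dave, Eve, Judy, Nora.
Every vertex is now reached.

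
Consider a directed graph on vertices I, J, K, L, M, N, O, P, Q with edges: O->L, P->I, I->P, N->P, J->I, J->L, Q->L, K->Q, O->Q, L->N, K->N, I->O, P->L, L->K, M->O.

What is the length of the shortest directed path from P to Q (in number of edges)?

Distance 0: P.
Distance 1: I, L.
Distance 2: K, N, O.
Distance 3: Q — contains Q.

3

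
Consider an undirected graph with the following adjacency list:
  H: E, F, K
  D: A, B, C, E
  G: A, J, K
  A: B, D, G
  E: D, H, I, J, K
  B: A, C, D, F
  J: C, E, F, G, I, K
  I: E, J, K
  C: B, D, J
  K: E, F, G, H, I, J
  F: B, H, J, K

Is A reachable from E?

Explore from E.
Distance 1: reach D, H, I, J, K.
Distance 2: reach A, B, C, F, G.
Found A.

Yes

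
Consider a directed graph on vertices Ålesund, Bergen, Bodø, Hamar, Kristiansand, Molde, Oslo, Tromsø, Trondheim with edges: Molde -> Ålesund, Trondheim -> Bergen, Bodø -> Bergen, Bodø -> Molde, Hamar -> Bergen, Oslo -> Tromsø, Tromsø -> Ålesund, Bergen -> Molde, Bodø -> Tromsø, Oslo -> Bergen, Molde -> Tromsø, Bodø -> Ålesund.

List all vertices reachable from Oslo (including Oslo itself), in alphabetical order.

Start at Oslo.
Its neighbours: Bergen, Tromsø.
Then their neighbours: Ålesund, Molde.
Nothing further is reachable.

Ålesund, Bergen, Molde, Oslo, Tromsø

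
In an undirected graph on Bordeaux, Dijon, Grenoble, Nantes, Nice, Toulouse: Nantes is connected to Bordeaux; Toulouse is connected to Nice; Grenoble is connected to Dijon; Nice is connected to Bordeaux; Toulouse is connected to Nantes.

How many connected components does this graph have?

From Bordeaux: component {Bordeaux, Nantes, Nice, Toulouse}.
From Dijon: component {Dijon, Grenoble}.
That's 2 components.

2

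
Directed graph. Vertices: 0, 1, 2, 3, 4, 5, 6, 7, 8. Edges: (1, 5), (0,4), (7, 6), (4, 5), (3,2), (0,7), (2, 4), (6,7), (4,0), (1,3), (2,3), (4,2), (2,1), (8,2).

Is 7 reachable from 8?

Yes

Explore from 8.
Distance 1: reach 2.
Distance 2: reach 1, 3, 4.
Distance 3: reach 0, 5.
Distance 4: reach 7.
Found 7.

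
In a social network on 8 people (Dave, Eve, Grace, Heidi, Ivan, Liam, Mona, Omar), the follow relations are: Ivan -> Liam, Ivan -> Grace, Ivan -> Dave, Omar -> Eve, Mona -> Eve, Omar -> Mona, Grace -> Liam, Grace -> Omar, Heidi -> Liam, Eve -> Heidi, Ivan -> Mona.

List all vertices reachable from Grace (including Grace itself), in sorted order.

Eve, Grace, Heidi, Liam, Mona, Omar

Start at Grace.
Its neighbours: Liam, Omar.
Then their neighbours: Eve, Mona.
Then next layer: Heidi.
Nothing further is reachable.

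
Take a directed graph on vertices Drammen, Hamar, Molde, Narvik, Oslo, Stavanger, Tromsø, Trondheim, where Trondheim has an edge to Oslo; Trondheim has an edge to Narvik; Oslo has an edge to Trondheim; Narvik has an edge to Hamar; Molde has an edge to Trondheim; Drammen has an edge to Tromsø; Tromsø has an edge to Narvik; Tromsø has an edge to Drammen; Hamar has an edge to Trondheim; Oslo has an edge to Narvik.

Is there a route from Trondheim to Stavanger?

No

Explore from Trondheim.
Distance 1: reach Narvik, Oslo.
Distance 2: reach Hamar.
The search from Trondheim is exhausted; no directed path reaches Stavanger.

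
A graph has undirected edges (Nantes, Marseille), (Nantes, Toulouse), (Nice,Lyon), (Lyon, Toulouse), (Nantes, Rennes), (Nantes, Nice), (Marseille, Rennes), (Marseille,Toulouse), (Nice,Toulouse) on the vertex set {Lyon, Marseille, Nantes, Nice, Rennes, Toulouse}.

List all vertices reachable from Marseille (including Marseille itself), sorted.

Start at Marseille.
Its neighbours: Nantes, Rennes, Toulouse.
Then their neighbours: Lyon, Nice.
Every vertex is now reached.

Lyon, Marseille, Nantes, Nice, Rennes, Toulouse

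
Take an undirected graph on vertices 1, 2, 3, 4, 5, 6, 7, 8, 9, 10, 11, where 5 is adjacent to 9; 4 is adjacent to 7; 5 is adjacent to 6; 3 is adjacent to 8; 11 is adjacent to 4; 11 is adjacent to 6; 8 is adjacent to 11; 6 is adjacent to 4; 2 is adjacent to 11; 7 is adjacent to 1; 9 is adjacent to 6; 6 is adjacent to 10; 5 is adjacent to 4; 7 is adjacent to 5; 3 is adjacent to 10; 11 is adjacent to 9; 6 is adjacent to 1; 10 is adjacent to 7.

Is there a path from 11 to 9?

Explore from 11.
Distance 1: reach 2, 4, 6, 8, 9.
Found 9.

Yes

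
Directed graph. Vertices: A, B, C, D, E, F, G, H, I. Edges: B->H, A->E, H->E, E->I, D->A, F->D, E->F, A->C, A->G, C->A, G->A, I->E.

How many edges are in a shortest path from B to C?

6

Distance 0: B.
Distance 1: H.
Distance 2: E.
Distance 3: F, I.
Distance 4: D.
Distance 5: A.
Distance 6: C, G — contains C.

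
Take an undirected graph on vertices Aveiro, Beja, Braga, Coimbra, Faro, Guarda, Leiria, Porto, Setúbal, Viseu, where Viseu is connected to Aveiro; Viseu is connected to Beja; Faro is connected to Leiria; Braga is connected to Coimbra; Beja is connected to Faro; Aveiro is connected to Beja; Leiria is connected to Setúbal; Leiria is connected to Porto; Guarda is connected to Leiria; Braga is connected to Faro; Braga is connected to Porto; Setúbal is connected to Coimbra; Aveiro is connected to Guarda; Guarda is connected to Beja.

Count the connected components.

From Aveiro: component {Aveiro, Beja, Braga, Coimbra, Faro, Guarda, Leiria, Porto, Setúbal, Viseu}.
That's 1 component.

1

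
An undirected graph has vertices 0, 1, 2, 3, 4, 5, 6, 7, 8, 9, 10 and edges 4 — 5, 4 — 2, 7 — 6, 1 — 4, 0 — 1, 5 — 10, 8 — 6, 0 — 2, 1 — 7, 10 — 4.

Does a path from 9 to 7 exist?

9 has no edges, so nothing is reachable from it.

No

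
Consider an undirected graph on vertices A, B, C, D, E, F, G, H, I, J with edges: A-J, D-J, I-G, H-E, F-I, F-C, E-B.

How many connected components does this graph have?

3

From A: component {A, D, J}.
From B: component {B, E, H}.
From C: component {C, F, G, I}.
That's 3 components.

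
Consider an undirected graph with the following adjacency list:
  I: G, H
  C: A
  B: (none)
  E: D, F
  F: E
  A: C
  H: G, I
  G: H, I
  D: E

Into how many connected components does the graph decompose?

4

From A: component {A, C}.
From B: component {B}.
From D: component {D, E, F}.
From G: component {G, H, I}.
That's 4 components.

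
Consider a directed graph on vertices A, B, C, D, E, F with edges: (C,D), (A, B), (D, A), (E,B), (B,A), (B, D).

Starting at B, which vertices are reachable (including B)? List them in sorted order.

A, B, D

Start at B.
Its neighbours: A, D.
Nothing further is reachable.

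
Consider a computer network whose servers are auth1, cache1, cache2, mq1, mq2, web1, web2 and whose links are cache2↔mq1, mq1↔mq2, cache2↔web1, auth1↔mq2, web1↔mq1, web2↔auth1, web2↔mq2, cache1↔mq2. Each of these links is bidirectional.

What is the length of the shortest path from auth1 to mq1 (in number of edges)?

2

Distance 0: auth1.
Distance 1: mq2, web2.
Distance 2: cache1, mq1 — contains mq1.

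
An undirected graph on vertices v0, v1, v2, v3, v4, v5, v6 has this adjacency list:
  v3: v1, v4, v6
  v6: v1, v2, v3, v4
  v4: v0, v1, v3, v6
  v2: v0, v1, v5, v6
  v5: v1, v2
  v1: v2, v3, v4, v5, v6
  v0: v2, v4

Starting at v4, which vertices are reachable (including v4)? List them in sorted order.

v0, v1, v2, v3, v4, v5, v6

Start at v4.
Its neighbours: v0, v1, v3, v6.
Then their neighbours: v2, v5.
Every vertex is now reached.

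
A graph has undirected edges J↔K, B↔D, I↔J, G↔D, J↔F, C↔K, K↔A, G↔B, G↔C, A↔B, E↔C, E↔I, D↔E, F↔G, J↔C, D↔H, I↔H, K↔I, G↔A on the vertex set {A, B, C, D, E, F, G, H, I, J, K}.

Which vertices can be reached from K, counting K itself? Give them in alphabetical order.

Start at K.
Its neighbours: A, C, I, J.
Then their neighbours: B, E, F, G, H.
Then next layer: D.
Every vertex is now reached.

A, B, C, D, E, F, G, H, I, J, K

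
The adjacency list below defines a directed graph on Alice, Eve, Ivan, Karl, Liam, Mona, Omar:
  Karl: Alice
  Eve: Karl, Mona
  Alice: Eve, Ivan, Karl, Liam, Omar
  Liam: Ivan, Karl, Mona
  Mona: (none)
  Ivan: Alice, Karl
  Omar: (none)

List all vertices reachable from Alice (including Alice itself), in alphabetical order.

Alice, Eve, Ivan, Karl, Liam, Mona, Omar

Start at Alice.
Its neighbours: Eve, Ivan, Karl, Liam, Omar.
Then their neighbours: Mona.
Every vertex is now reached.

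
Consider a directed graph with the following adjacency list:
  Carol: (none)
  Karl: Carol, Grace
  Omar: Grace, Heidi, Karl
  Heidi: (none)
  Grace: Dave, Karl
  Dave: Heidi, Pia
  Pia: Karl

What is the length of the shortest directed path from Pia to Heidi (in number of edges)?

Distance 0: Pia.
Distance 1: Karl.
Distance 2: Carol, Grace.
Distance 3: Dave.
Distance 4: Heidi — contains Heidi.

4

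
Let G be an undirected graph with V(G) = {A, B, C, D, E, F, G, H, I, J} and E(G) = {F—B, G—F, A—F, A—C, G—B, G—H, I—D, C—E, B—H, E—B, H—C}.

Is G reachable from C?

Yes

Explore from C.
Distance 1: reach A, E, H.
Distance 2: reach B, F, G.
Found G.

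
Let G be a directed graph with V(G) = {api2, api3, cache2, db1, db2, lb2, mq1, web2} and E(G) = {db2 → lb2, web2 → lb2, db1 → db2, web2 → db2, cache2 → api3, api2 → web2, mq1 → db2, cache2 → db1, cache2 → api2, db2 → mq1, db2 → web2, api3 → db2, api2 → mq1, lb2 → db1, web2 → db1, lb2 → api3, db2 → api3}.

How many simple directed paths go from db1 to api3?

3

db1→db2→api3
db1→db2→lb2→api3
db1→db2→web2→lb2→api3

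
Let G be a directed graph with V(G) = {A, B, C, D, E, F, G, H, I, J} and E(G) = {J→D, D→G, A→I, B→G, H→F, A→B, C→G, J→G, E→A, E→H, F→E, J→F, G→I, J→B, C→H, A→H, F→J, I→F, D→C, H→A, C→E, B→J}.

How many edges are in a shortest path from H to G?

Distance 0: H.
Distance 1: A, F.
Distance 2: B, E, I, J.
Distance 3: D, G — contains G.

3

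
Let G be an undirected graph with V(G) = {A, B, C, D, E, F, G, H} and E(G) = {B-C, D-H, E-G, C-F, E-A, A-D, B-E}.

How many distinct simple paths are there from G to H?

1

G–E–A–D–H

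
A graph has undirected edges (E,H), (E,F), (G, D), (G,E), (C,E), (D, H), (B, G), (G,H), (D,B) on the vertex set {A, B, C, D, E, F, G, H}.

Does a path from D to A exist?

No

Explore from D.
Distance 1: reach B, G, H.
Distance 2: reach E.
Distance 3: reach C, F.
The search is exhausted without reaching A; it lies in a different component.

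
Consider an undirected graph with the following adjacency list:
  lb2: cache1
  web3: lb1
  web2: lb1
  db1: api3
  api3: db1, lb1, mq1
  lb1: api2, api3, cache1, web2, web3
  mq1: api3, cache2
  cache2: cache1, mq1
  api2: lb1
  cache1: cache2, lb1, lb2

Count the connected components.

1

From api2: component {api2, api3, cache1, cache2, db1, lb1, lb2, mq1, web2, web3}.
That's 1 component.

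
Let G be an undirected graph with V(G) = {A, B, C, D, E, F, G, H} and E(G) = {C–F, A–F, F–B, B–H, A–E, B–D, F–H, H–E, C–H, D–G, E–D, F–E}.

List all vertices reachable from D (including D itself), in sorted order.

A, B, C, D, E, F, G, H

Start at D.
Its neighbours: B, E, G.
Then their neighbours: A, F, H.
Then next layer: C.
Every vertex is now reached.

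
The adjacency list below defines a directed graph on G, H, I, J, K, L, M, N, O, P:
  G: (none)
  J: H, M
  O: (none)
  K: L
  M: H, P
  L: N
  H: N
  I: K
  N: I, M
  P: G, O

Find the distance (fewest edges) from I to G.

6

Distance 0: I.
Distance 1: K.
Distance 2: L.
Distance 3: N.
Distance 4: M.
Distance 5: H, P.
Distance 6: G, O — contains G.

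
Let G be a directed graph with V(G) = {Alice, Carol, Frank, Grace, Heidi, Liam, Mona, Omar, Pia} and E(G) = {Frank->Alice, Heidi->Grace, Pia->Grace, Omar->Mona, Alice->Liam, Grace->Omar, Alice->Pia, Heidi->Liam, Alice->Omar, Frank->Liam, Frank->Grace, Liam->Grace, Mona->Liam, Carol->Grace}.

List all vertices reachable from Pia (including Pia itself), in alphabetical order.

Grace, Liam, Mona, Omar, Pia

Start at Pia.
Its neighbours: Grace.
Then their neighbours: Omar.
Then next layer: Mona.
Then next layer: Liam.
Nothing further is reachable.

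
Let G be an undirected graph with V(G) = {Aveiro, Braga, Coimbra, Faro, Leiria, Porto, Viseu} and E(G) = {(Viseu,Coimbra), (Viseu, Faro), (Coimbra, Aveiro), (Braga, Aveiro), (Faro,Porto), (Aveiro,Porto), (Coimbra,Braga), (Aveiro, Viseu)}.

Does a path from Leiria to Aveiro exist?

Leiria has no edges, so nothing is reachable from it.

No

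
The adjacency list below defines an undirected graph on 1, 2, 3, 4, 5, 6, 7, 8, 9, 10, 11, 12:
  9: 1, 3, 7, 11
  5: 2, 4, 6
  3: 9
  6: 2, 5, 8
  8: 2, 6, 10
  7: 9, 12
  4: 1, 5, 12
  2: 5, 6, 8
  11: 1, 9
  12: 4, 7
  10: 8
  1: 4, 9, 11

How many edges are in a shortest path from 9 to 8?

5

Distance 0: 9.
Distance 1: 1, 3, 7, 11.
Distance 2: 4, 12.
Distance 3: 5.
Distance 4: 2, 6.
Distance 5: 8 — contains 8.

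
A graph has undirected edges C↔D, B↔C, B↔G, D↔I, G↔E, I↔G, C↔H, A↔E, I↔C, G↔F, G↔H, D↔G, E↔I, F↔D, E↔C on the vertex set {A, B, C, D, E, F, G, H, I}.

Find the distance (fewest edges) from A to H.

3

Distance 0: A.
Distance 1: E.
Distance 2: C, G, I.
Distance 3: B, D, F, H — contains H.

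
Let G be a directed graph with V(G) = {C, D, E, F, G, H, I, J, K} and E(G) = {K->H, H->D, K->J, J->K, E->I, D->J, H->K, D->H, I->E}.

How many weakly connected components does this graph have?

5

From C: component {C}.
From D: component {D, H, J, K}.
From E: component {E, I}.
From F: component {F}.
From G: component {G}.
That's 5 components.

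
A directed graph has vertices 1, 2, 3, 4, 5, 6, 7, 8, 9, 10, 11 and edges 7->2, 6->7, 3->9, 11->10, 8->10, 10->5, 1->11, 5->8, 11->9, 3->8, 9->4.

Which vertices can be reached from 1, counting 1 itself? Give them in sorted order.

1, 4, 5, 8, 9, 10, 11

Start at 1.
Its neighbours: 11.
Then their neighbours: 9, 10.
Then next layer: 4, 5.
Then next layer: 8.
Nothing further is reachable.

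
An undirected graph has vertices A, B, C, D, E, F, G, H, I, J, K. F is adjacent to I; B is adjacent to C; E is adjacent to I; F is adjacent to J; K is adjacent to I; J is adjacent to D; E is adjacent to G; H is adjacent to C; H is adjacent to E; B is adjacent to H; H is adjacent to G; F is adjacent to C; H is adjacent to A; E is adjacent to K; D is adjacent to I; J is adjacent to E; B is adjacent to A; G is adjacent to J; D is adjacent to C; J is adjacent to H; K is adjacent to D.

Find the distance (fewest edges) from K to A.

3

Distance 0: K.
Distance 1: D, E, I.
Distance 2: C, F, G, H, J.
Distance 3: A, B — contains A.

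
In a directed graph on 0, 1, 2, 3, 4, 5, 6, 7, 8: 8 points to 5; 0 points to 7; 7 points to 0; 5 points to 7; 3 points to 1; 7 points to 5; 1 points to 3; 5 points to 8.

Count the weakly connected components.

From 0: component {0, 5, 7, 8}.
From 1: component {1, 3}.
From 2: component {2}.
From 4: component {4}.
From 6: component {6}.
That's 5 components.

5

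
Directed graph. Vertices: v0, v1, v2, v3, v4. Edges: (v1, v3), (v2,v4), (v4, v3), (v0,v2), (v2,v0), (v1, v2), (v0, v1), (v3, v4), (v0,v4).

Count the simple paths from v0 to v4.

v0→v1→v2→v4
v0→v1→v3→v4
v0→v2→v4
v0→v4

4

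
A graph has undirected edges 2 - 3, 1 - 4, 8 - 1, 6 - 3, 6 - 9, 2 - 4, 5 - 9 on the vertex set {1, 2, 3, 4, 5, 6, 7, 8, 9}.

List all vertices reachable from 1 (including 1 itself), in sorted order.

1, 2, 3, 4, 5, 6, 8, 9

Start at 1.
Its neighbours: 4, 8.
Then their neighbours: 2.
Then next layer: 3.
Then next layer: 6.
Then next layer: 9.
Then next layer: 5.
Nothing further is reachable.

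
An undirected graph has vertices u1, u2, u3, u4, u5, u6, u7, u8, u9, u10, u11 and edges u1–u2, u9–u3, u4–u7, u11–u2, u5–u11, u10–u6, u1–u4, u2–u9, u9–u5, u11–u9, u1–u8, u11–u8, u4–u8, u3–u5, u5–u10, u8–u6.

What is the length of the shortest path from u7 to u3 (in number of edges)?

5

Distance 0: u7.
Distance 1: u4.
Distance 2: u1, u8.
Distance 3: u2, u6, u11.
Distance 4: u5, u9, u10.
Distance 5: u3 — contains u3.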